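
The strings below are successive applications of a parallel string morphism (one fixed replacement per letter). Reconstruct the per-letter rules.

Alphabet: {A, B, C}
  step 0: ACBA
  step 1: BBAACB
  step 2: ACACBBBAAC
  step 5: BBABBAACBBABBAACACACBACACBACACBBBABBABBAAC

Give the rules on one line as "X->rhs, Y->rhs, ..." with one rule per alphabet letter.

  step 1 ⇒ step 2: BBAACB ⇒ AC·AC·B·B·BA·AC
    A ↦ B
    B ↦ AC
    C ↦ BA

A->B, B->AC, C->BA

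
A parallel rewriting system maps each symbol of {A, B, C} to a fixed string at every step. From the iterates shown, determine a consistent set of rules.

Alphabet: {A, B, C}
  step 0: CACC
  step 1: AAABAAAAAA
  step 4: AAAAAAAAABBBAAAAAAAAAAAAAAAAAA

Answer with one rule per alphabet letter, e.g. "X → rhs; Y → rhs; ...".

  step 0 ⇒ step 1: CACC ⇒ AAA·B·AAA·AAA
    A ↦ B
    C ↦ AAA
    B ↦ C  (constrained at step 1)

A->B, B->C, C->AAA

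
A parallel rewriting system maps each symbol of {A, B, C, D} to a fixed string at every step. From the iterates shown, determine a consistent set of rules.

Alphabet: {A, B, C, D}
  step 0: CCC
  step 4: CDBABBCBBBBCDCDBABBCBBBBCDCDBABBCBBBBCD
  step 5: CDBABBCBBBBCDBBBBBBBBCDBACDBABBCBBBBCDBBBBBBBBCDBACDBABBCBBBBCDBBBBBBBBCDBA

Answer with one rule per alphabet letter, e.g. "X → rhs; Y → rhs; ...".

  step 4 ⇒ step 5: CDBABBCBBBBCDCDBABBCBBBBCDCDBABBCBBBBCD ⇒ CD·BA·BB·C·BB·BB·CD·BB·BB·BB·BB·CD·BA·CD·BA·BB·C·BB·BB·CD·BB·BB·BB·BB·CD·BA·CD·BA·BB·C·BB·BB·CD·BB·BB·BB·BB·CD·BA
    A ↦ C
    B ↦ BB
    C ↦ CD
    D ↦ BA

A->C, B->BB, C->CD, D->BA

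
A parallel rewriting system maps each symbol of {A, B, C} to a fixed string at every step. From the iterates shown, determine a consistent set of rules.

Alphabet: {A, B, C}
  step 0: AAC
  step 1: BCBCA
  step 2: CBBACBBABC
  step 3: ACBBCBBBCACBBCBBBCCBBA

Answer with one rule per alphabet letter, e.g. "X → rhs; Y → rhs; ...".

  step 2 ⇒ step 3: CBBACBBABC ⇒ A·CBB·CBB·BC·A·CBB·CBB·BC·CBB·A
    A ↦ BC
    B ↦ CBB
    C ↦ A

A->BC, B->CBB, C->A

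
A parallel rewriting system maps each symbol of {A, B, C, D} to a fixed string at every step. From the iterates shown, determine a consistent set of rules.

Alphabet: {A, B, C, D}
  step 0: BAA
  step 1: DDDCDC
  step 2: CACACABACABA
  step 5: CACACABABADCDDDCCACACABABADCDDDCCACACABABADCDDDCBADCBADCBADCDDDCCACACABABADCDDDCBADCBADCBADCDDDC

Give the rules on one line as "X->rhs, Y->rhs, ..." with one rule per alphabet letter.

  step 1 ⇒ step 2: DDDCDC ⇒ CA·CA·CA·BA·CA·BA
    C ↦ BA
    D ↦ CA
  step 0 ⇒ step 1: BAA ⇒ DD·DC·DC
    A ↦ DC
  step 0 ⇒ step 1: BAA ⇒ DD·DC·DC
    B ↦ DD

A->DC, B->DD, C->BA, D->CA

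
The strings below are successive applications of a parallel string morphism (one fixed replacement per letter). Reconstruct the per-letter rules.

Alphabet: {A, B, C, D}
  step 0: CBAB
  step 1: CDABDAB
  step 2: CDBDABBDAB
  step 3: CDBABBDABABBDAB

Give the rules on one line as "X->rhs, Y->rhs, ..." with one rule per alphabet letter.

  step 2 ⇒ step 3: CDBDABBDAB ⇒ CD·B·AB·B·D·AB·AB·B·D·AB
    A ↦ D
    B ↦ AB
    C ↦ CD
    D ↦ B

A->D, B->AB, C->CD, D->B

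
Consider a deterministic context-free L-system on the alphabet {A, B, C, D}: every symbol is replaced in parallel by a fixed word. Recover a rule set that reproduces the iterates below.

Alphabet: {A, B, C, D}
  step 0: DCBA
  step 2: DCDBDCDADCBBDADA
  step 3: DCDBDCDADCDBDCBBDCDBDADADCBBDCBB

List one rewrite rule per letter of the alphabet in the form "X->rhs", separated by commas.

  step 2 ⇒ step 3: DCDBDCDADCBBDADA ⇒ DC·DB·DC·DA·DC·DB·DC·BB·DC·DB·DA·DA·DC·BB·DC·BB
    A ↦ BB
    B ↦ DA
    C ↦ DB
    D ↦ DC

A->BB, B->DA, C->DB, D->DC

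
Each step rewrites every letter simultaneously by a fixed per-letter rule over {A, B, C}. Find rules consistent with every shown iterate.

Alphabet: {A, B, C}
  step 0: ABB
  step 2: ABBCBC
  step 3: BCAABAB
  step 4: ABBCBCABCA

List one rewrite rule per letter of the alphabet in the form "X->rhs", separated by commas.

  step 3 ⇒ step 4: BCAABAB ⇒ A·B·BC·BC·A·BC·A
    A ↦ BC
    B ↦ A
    C ↦ B

A->BC, B->A, C->B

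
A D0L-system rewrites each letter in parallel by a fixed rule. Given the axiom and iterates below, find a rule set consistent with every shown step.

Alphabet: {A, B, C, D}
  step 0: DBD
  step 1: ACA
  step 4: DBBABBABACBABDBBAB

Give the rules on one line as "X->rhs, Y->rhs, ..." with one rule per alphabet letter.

A->DB, B->C, C->BAB, D->A

  step 0 ⇒ step 1: DBD ⇒ A·C·A
    B ↦ C
    D ↦ A
    A ↦ DB  (constrained at step 1)
    C ↦ BAB  (constrained at step 1)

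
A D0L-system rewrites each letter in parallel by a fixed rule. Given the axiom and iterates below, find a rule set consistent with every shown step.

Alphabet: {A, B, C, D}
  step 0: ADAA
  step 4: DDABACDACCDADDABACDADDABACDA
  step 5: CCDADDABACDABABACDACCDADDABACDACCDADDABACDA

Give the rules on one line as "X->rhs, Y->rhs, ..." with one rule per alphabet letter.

  step 4 ⇒ step 5: DDABACDACCDADDABACDADDABACDA ⇒ C·C·DA·D·DA·BA·C·DA·BA·BA·C·DA·C·C·DA·D·DA·BA·C·DA·C·C·DA·D·DA·BA·C·DA
    A ↦ DA
    B ↦ D
    C ↦ BA
    D ↦ C

A->DA, B->D, C->BA, D->C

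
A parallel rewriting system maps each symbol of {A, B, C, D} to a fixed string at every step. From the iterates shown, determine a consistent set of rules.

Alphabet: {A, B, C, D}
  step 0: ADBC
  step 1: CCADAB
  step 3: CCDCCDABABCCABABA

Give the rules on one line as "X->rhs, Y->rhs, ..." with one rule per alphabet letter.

A->CC, B->D, C->AB, D->A

  step 0 ⇒ step 1: ADBC ⇒ CC·A·D·AB
    A ↦ CC
    B ↦ D
    C ↦ AB
    D ↦ A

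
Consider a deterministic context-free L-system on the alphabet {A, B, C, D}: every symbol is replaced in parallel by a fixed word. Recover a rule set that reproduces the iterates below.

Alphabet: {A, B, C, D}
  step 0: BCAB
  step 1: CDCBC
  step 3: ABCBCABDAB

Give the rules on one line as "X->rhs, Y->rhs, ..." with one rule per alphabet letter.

A->CB, B->C, C->D, D->AB

  step 0 ⇒ step 1: BCAB ⇒ C·D·CB·C
    A ↦ CB
    B ↦ C
    C ↦ D
    D ↦ AB  (constrained at step 1)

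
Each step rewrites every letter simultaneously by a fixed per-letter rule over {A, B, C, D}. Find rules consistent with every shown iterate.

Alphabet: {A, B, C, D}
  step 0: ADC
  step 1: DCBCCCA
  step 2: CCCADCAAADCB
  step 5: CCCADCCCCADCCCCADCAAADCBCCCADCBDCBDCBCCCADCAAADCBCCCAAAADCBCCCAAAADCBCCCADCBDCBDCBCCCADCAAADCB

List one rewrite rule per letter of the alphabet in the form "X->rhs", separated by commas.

  step 1 ⇒ step 2: DCBCCCA ⇒ CCC·A·DC·A·A·A·DCB
    A ↦ DCB
    B ↦ DC
    C ↦ A
    D ↦ CCC

A->DCB, B->DC, C->A, D->CCC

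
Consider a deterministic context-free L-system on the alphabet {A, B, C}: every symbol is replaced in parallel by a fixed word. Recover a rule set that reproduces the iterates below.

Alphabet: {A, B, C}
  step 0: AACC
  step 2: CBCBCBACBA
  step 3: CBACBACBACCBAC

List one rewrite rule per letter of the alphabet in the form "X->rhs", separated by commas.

  step 2 ⇒ step 3: CBCBCBACBA ⇒ CB·A·CB·A·CB·A·C·CB·A·C
    A ↦ C
    B ↦ A
    C ↦ CB

A->C, B->A, C->CB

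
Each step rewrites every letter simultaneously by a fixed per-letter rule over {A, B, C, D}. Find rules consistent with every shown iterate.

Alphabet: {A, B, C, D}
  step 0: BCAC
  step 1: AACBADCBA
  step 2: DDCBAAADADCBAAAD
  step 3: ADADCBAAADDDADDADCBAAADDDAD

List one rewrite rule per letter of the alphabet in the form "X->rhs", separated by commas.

A->D, B->AA, C->CBA, D->AD

  step 2 ⇒ step 3: DDCBAAADADCBAAAD ⇒ AD·AD·CBA·AA·D·D·D·AD·D·AD·CBA·AA·D·D·D·AD
    A ↦ D
    B ↦ AA
    C ↦ CBA
    D ↦ AD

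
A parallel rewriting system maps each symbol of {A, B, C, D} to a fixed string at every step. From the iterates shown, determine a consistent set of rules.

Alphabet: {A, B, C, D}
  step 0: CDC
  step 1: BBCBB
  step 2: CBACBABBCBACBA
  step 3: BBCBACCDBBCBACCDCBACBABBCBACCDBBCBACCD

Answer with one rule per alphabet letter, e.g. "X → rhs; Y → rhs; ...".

  step 2 ⇒ step 3: CBACBABBCBACBA ⇒ BB·CBA·CCD·BB·CBA·CCD·CBA·CBA·BB·CBA·CCD·BB·CBA·CCD
    A ↦ CCD
    B ↦ CBA
    C ↦ BB
  step 0 ⇒ step 1: CDC ⇒ BB·C·BB
    D ↦ C

A->CCD, B->CBA, C->BB, D->C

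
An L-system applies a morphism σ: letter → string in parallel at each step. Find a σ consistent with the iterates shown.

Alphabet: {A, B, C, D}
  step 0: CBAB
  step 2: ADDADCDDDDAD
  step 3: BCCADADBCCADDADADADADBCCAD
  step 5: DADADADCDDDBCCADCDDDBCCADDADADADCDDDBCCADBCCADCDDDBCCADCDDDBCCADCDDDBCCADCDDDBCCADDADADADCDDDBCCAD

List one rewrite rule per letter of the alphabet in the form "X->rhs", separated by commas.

A->BCC, B->CD, C->D, D->AD

  step 2 ⇒ step 3: ADDADCDDDDAD ⇒ BCC·AD·AD·BCC·AD·D·AD·AD·AD·AD·BCC·AD
    A ↦ BCC
    C ↦ D
    D ↦ AD
    B ↦ CD  (constrained at step 0)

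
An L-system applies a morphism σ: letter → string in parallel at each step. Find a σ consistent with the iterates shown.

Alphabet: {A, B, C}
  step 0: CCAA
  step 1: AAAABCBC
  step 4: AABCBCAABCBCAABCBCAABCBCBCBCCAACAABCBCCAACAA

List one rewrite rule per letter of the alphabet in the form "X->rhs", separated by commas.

  step 0 ⇒ step 1: CCAA ⇒ AA·AA·BC·BC
    A ↦ BC
    C ↦ AA
    B ↦ C  (constrained at step 1)

A->BC, B->C, C->AA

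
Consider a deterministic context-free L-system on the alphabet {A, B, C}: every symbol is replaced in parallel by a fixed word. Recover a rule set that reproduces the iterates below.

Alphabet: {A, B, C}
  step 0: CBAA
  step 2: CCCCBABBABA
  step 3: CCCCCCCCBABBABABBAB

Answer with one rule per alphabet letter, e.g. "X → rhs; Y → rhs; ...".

A->B, B->BA, C->CC

  step 2 ⇒ step 3: CCCCBABBABA ⇒ CC·CC·CC·CC·BA·B·BA·BA·B·BA·B
    A ↦ B
    B ↦ BA
    C ↦ CC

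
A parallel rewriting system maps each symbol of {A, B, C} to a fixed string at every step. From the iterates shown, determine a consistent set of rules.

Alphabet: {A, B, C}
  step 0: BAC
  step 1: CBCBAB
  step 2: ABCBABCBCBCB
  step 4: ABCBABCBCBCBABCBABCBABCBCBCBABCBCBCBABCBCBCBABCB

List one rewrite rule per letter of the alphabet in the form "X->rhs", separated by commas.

  step 1 ⇒ step 2: CBCBAB ⇒ AB·CB·AB·CB·CB·CB
    A ↦ CB
    B ↦ CB
    C ↦ AB

A->CB, B->CB, C->AB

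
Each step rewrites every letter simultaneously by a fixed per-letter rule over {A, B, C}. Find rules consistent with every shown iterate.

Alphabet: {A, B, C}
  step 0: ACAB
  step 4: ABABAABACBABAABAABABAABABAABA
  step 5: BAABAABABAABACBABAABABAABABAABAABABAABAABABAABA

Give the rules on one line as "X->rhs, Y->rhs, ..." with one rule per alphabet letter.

A->BA, B->A, C->CB

  step 4 ⇒ step 5: ABABAABACBABAABAABABAABABAABA ⇒ BA·A·BA·A·BA·BA·A·BA·CB·A·BA·A·BA·BA·A·BA·BA·A·BA·A·BA·BA·A·BA·A·BA·BA·A·BA
    A ↦ BA
    B ↦ A
    C ↦ CB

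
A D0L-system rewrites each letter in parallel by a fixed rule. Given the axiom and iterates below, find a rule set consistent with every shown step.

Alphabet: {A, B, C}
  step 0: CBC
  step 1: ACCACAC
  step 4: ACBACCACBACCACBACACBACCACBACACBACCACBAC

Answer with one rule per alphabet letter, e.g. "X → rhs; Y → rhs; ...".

  step 0 ⇒ step 1: CBC ⇒ AC·CAC·AC
    B ↦ CAC
    C ↦ AC
    A ↦ B  (constrained at step 1)

A->B, B->CAC, C->AC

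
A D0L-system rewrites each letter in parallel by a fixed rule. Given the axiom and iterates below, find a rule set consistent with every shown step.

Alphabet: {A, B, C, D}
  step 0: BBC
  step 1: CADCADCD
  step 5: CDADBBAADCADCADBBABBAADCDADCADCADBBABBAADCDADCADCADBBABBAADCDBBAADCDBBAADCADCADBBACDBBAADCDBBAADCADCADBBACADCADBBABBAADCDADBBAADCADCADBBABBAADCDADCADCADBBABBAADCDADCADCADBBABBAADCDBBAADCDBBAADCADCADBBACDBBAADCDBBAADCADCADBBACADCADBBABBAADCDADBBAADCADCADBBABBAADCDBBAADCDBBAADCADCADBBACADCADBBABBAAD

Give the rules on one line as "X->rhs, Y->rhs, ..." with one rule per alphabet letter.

A->BBA, B->CAD, C->CD, D->AD

  step 0 ⇒ step 1: BBC ⇒ CAD·CAD·CD
    B ↦ CAD
    C ↦ CD
    A ↦ BBA  (constrained at step 1)
    D ↦ AD  (constrained at step 1)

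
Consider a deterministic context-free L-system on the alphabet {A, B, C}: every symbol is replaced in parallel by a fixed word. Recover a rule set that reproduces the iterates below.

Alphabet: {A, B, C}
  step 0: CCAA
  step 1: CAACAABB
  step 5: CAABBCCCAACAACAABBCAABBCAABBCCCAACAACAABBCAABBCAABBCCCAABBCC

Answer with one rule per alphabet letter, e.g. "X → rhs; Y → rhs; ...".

A->B, B->C, C->CAA

  step 0 ⇒ step 1: CCAA ⇒ CAA·CAA·B·B
    A ↦ B
    C ↦ CAA
    B ↦ C  (constrained at step 1)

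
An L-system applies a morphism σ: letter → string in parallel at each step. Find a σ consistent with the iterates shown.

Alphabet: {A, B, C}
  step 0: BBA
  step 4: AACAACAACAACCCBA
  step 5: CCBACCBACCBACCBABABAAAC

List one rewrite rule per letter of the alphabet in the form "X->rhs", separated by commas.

  step 4 ⇒ step 5: AACAACAACAACCCBA ⇒ C·C·BA·C·C·BA·C·C·BA·C·C·BA·BA·BA·AA·C
    A ↦ C
    B ↦ AA
    C ↦ BA

A->C, B->AA, C->BA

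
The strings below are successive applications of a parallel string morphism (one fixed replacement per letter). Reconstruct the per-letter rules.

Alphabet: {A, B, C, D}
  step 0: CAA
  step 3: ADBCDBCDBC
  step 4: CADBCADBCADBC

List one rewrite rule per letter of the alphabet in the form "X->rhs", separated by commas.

A->C, B->D, C->BC, D->A

  step 3 ⇒ step 4: ADBCDBCDBC ⇒ C·A·D·BC·A·D·BC·A·D·BC
    A ↦ C
    B ↦ D
    C ↦ BC
    D ↦ A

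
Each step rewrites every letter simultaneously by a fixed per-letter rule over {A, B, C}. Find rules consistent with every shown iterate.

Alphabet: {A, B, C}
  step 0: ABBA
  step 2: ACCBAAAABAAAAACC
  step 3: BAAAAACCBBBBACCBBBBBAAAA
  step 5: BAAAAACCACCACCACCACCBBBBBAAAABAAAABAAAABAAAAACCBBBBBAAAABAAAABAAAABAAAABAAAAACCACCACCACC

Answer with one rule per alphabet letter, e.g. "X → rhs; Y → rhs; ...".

A->B, B->ACC, C->AA

  step 2 ⇒ step 3: ACCBAAAABAAAAACC ⇒ B·AA·AA·ACC·B·B·B·B·ACC·B·B·B·B·B·AA·AA
    A ↦ B
    B ↦ ACC
    C ↦ AA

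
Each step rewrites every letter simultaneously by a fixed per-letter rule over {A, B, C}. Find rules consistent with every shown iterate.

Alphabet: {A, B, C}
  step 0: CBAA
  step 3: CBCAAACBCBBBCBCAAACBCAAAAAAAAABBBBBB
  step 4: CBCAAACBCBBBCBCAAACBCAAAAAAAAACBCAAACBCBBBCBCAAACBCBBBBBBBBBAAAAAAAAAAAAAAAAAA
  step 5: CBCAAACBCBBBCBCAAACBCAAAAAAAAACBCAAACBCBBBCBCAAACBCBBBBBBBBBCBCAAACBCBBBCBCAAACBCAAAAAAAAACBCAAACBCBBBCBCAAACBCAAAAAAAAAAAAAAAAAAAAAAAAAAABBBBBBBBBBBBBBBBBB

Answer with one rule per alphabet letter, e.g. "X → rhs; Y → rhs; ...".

A->B, B->AAA, C->CBC

  step 4 ⇒ step 5: CBCAAACBCBBBCBCAAACBCAAAAAAAAACBCAAACBCBBBCBCAAACBCBBBBBBBBBAAAAAAAAAAAAAAAAAA ⇒ CBC·AAA·CBC·B·B·B·CBC·AAA·CBC·AAA·AAA·AAA·CBC·AAA·CBC·B·B·B·CBC·AAA·CBC·B·B·B·B·B·B·B·B·B·CBC·AAA·CBC·B·B·B·CBC·AAA·CBC·AAA·AAA·AAA·CBC·AAA·CBC·B·B·B·CBC·AAA·CBC·AAA·AAA·AAA·AAA·AAA·AAA·AAA·AAA·AAA·B·B·B·B·B·B·B·B·B·B·B·B·B·B·B·B·B·B
    A ↦ B
    B ↦ AAA
    C ↦ CBC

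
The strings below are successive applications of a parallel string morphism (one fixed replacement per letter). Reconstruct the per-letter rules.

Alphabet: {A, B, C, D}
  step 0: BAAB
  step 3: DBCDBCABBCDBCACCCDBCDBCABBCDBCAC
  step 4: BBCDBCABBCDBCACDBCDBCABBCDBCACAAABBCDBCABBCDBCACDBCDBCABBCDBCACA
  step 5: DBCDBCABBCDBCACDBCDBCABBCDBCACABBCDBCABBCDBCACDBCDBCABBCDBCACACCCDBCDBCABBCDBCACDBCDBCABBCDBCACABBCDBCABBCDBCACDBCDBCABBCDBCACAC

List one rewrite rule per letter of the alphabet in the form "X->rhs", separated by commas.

  step 4 ⇒ step 5: BBCDBCABBCDBCACDBCDBCABBCDBCACAAABBCDBCABBCDBCACDBCDBCABBCDBCACA ⇒ DBC·DBC·A·BBC·DBC·A·C·DBC·DBC·A·BBC·DBC·A·C·A·BBC·DBC·A·BBC·DBC·A·C·DBC·DBC·A·BBC·DBC·A·C·A·C·C·C·DBC·DBC·A·BBC·DBC·A·C·DBC·DBC·A·BBC·DBC·A·C·A·BBC·DBC·A·BBC·DBC·A·C·DBC·DBC·A·BBC·DBC·A·C·A·C
    A ↦ C
    B ↦ DBC
    C ↦ A
    D ↦ BBC

A->C, B->DBC, C->A, D->BBC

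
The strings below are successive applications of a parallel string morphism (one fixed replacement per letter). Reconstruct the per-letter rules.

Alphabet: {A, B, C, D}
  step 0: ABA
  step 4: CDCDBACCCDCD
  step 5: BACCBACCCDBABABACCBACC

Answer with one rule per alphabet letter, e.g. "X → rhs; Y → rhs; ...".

  step 4 ⇒ step 5: CDCDBACCCDCD ⇒ BA·CC·BA·CC·C·D·BA·BA·BA·CC·BA·CC
    A ↦ D
    B ↦ C
    C ↦ BA
    D ↦ CC

A->D, B->C, C->BA, D->CC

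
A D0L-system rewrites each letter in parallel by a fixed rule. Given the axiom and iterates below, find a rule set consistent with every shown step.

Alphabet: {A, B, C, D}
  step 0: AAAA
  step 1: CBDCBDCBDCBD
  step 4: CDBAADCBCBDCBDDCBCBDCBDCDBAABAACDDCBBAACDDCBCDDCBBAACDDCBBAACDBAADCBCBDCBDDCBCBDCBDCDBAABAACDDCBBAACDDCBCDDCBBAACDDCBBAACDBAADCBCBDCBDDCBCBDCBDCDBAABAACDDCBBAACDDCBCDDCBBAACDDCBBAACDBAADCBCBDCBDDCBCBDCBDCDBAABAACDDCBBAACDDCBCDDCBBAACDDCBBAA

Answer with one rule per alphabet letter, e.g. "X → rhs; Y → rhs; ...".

A->CBD, B->DCB, C->CD, D->BAA

  step 0 ⇒ step 1: AAAA ⇒ CBD·CBD·CBD·CBD
    A ↦ CBD
    B ↦ DCB  (constrained at step 1)
    C ↦ CD  (constrained at step 1)
    D ↦ BAA  (constrained at step 1)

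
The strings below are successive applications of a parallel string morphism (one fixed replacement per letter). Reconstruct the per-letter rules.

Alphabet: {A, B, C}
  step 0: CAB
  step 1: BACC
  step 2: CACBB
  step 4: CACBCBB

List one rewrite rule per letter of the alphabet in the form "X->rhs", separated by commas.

  step 1 ⇒ step 2: BACC ⇒ C·AC·B·B
    A ↦ AC
    B ↦ C
    C ↦ B

A->AC, B->C, C->B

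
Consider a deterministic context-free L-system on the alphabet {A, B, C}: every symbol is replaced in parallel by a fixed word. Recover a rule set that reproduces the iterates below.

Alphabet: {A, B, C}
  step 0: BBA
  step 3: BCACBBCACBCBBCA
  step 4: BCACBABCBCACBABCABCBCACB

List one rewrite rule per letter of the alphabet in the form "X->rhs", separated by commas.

A->CB, B->BC, C->A

  step 3 ⇒ step 4: BCACBBCACBCBBCA ⇒ BC·A·CB·A·BC·BC·A·CB·A·BC·A·BC·BC·A·CB
    A ↦ CB
    B ↦ BC
    C ↦ A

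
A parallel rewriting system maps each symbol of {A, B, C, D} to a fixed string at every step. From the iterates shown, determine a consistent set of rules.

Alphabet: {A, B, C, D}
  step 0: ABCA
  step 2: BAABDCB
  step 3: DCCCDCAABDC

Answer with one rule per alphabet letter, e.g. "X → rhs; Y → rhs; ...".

A->C, B->DC, C->B, D->AA

  step 2 ⇒ step 3: BAABDCB ⇒ DC·C·C·DC·AA·B·DC
    A ↦ C
    B ↦ DC
    C ↦ B
    D ↦ AA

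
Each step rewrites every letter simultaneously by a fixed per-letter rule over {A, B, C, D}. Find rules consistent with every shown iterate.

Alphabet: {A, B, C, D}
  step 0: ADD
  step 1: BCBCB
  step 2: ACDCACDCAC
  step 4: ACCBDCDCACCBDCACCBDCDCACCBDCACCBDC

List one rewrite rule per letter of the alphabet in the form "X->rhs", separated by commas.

A->B, B->AC, C->DC, D->CB

  step 1 ⇒ step 2: BCBCB ⇒ AC·DC·AC·DC·AC
    B ↦ AC
    C ↦ DC
  step 0 ⇒ step 1: ADD ⇒ B·CB·CB
    A ↦ B
  step 0 ⇒ step 1: ADD ⇒ B·CB·CB
    D ↦ CB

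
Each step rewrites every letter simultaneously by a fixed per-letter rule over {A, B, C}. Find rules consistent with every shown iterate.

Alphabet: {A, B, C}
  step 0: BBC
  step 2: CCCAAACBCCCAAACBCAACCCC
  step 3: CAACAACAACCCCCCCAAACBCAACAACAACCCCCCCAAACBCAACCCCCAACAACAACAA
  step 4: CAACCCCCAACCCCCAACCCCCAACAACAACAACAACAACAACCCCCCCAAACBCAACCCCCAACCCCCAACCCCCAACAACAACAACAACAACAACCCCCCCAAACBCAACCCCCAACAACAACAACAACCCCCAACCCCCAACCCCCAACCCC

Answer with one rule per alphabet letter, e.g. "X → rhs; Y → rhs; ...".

  step 3 ⇒ step 4: CAACAACAACCCCCCCAAACBCAACAACAACCCCCCCAAACBCAACCCCCAACAACAACAA ⇒ CAA·CC·CC·CAA·CC·CC·CAA·CC·CC·CAA·CAA·CAA·CAA·CAA·CAA·CAA·CC·CC·CC·CAA·ACB·CAA·CC·CC·CAA·CC·CC·CAA·CC·CC·CAA·CAA·CAA·CAA·CAA·CAA·CAA·CC·CC·CC·CAA·ACB·CAA·CC·CC·CAA·CAA·CAA·CAA·CAA·CC·CC·CAA·CC·CC·CAA·CC·CC·CAA·CC·CC
    A ↦ CC
    B ↦ ACB
    C ↦ CAA

A->CC, B->ACB, C->CAA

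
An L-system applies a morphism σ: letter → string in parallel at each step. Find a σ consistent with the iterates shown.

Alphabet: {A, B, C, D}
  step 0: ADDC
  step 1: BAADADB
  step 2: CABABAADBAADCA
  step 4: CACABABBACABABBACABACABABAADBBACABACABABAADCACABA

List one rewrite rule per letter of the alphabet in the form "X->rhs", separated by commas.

A->BA, B->CA, C->B, D->AD

  step 1 ⇒ step 2: BAADADB ⇒ CA·BA·BA·AD·BA·AD·CA
    A ↦ BA
    B ↦ CA
    D ↦ AD
  step 0 ⇒ step 1: ADDC ⇒ BA·AD·AD·B
    C ↦ B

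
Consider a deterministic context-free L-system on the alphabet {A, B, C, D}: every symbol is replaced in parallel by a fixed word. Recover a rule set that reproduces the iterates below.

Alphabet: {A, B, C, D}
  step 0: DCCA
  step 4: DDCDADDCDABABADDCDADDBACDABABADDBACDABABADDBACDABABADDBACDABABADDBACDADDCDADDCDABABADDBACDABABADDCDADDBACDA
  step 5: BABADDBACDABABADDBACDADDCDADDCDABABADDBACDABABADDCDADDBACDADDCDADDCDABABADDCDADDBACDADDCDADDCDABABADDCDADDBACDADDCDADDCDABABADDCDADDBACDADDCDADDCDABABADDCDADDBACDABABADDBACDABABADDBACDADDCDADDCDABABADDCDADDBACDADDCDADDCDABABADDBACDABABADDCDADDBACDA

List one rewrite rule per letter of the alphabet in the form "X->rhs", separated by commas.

  step 4 ⇒ step 5: DDCDADDCDABABADDCDADDBACDABABADDBACDABABADDBACDABABADDBACDABABADDBACDADDCDADDCDABABADDBACDABABADDCDADDBACDA ⇒ BA·BA·DD·BA·CDA·BA·BA·DD·BA·CDA·DD·CDA·DD·CDA·BA·BA·DD·BA·CDA·BA·BA·DD·CDA·DD·BA·CDA·DD·CDA·DD·CDA·BA·BA·DD·CDA·DD·BA·CDA·DD·CDA·DD·CDA·BA·BA·DD·CDA·DD·BA·CDA·DD·CDA·DD·CDA·BA·BA·DD·CDA·DD·BA·CDA·DD·CDA·DD·CDA·BA·BA·DD·CDA·DD·BA·CDA·BA·BA·DD·BA·CDA·BA·BA·DD·BA·CDA·DD·CDA·DD·CDA·BA·BA·DD·CDA·DD·BA·CDA·DD·CDA·DD·CDA·BA·BA·DD·BA·CDA·BA·BA·DD·CDA·DD·BA·CDA
    A ↦ CDA
    B ↦ DD
    C ↦ DD
    D ↦ BA

A->CDA, B->DD, C->DD, D->BA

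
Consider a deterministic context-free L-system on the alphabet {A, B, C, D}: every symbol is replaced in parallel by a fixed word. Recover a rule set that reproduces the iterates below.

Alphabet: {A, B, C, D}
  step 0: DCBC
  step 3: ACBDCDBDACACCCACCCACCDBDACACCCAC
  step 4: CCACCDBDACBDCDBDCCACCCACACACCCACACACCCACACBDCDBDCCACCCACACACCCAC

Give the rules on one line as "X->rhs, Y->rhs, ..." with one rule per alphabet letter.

A->CC, B->CD, C->AC, D->BD

  step 3 ⇒ step 4: ACBDCDBDACACCCACCCACCDBDACACCCAC ⇒ CC·AC·CD·BD·AC·BD·CD·BD·CC·AC·CC·AC·AC·AC·CC·AC·AC·AC·CC·AC·AC·BD·CD·BD·CC·AC·CC·AC·AC·AC·CC·AC
    A ↦ CC
    B ↦ CD
    C ↦ AC
    D ↦ BD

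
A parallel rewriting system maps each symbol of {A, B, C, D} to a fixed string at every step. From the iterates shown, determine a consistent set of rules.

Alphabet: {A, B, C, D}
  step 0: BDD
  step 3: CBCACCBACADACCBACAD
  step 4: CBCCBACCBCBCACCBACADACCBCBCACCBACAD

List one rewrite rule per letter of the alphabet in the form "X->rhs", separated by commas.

  step 3 ⇒ step 4: CBCACCBACADACCBACAD ⇒ CB·C·CB·AC·CB·CB·C·AC·CB·AC·AD·AC·CB·CB·C·AC·CB·AC·AD
    A ↦ AC
    B ↦ C
    C ↦ CB
    D ↦ AD

A->AC, B->C, C->CB, D->AD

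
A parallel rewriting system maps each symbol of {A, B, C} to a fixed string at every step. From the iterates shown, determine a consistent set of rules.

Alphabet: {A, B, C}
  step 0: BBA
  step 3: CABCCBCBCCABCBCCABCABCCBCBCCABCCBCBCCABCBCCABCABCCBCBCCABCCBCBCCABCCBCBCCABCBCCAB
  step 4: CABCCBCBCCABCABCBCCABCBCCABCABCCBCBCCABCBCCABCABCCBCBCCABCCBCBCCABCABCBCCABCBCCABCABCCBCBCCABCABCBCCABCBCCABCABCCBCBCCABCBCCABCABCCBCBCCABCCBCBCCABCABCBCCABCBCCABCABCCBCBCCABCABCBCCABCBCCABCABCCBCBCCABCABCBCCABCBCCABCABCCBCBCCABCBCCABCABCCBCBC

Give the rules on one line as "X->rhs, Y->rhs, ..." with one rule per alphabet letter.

  step 3 ⇒ step 4: CABCCBCBCCABCBCCABCABCCBCBCCABCCBCBCCABCBCCABCABCCBCBCCABCCBCBCCABCCBCBCCABCBCCAB ⇒ CAB·CCB·CBC·CAB·CAB·CBC·CAB·CBC·CAB·CAB·CCB·CBC·CAB·CBC·CAB·CAB·CCB·CBC·CAB·CCB·CBC·CAB·CAB·CBC·CAB·CBC·CAB·CAB·CCB·CBC·CAB·CAB·CBC·CAB·CBC·CAB·CAB·CCB·CBC·CAB·CBC·CAB·CAB·CCB·CBC·CAB·CCB·CBC·CAB·CAB·CBC·CAB·CBC·CAB·CAB·CCB·CBC·CAB·CAB·CBC·CAB·CBC·CAB·CAB·CCB·CBC·CAB·CAB·CBC·CAB·CBC·CAB·CAB·CCB·CBC·CAB·CBC·CAB·CAB·CCB·CBC
    A ↦ CCB
    B ↦ CBC
    C ↦ CAB

A->CCB, B->CBC, C->CAB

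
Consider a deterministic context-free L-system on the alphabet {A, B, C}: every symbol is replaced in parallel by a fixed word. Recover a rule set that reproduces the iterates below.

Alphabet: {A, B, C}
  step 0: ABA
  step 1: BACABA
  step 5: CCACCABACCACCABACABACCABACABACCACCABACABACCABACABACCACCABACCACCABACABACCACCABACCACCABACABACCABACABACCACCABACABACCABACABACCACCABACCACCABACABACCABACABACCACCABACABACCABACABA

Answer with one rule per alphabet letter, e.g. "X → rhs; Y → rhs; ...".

A->BA, B->CA, C->CCA

  step 0 ⇒ step 1: ABA ⇒ BA·CA·BA
    A ↦ BA
    B ↦ CA
    C ↦ CCA  (constrained at step 1)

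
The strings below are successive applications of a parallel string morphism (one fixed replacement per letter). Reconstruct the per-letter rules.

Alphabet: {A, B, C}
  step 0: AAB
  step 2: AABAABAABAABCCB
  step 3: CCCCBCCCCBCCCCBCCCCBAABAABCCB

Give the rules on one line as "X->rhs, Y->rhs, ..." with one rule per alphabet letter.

  step 2 ⇒ step 3: AABAABAABAABCCB ⇒ C·C·CCB·C·C·CCB·C·C·CCB·C·C·CCB·AAB·AAB·CCB
    A ↦ C
    B ↦ CCB
    C ↦ AAB

A->C, B->CCB, C->AAB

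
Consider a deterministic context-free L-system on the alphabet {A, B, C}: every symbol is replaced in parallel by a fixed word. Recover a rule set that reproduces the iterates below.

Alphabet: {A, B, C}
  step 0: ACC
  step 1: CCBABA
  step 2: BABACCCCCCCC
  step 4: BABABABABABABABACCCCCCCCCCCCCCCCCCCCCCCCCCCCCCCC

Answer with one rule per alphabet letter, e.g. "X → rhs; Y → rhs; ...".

A->CC, B->CC, C->BA

  step 1 ⇒ step 2: CCBABA ⇒ BA·BA·CC·CC·CC·CC
    A ↦ CC
    B ↦ CC
    C ↦ BA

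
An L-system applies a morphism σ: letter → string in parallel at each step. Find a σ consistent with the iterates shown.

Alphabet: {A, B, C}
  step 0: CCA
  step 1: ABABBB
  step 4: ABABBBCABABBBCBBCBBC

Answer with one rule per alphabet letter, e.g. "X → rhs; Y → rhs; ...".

A->BB, B->C, C->AB

  step 0 ⇒ step 1: CCA ⇒ AB·AB·BB
    A ↦ BB
    C ↦ AB
    B ↦ C  (constrained at step 1)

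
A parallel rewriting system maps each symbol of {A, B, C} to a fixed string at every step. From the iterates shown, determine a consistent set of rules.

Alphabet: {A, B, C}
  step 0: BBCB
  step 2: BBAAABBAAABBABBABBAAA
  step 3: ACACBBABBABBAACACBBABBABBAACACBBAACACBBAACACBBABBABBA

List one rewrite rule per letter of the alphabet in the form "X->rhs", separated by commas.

  step 2 ⇒ step 3: BBAAABBAAABBABBABBAAA ⇒ AC·AC·BBA·BBA·BBA·AC·AC·BBA·BBA·BBA·AC·AC·BBA·AC·AC·BBA·AC·AC·BBA·BBA·BBA
    A ↦ BBA
    B ↦ AC
    C ↦ AA  (constrained at step 0)

A->BBA, B->AC, C->AA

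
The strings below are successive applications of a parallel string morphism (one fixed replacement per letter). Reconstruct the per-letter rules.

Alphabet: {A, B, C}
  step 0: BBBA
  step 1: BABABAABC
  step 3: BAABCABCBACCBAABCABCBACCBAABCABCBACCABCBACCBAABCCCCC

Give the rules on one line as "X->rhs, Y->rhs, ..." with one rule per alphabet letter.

  step 0 ⇒ step 1: BBBA ⇒ BA·BA·BA·ABC
    A ↦ ABC
    B ↦ BA
    C ↦ CC  (constrained at step 1)

A->ABC, B->BA, C->CC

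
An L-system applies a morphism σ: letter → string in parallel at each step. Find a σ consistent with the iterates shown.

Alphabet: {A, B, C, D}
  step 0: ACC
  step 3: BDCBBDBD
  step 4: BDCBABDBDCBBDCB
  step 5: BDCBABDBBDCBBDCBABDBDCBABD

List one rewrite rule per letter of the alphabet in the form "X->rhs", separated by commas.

  step 4 ⇒ step 5: BDCBABDBDCBBDCB ⇒ BD·CB·A·BD·B·BD·CB·BD·CB·A·BD·BD·CB·A·BD
    A ↦ B
    B ↦ BD
    C ↦ A
    D ↦ CB

A->B, B->BD, C->A, D->CB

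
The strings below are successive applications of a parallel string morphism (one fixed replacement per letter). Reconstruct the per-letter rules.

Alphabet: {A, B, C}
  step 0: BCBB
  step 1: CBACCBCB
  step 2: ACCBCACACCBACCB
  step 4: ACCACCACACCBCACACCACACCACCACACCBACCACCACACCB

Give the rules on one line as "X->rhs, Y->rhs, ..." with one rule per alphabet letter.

A->C, B->CB, C->AC

  step 1 ⇒ step 2: CBACCBCB ⇒ AC·CB·C·AC·AC·CB·AC·CB
    A ↦ C
    B ↦ CB
    C ↦ AC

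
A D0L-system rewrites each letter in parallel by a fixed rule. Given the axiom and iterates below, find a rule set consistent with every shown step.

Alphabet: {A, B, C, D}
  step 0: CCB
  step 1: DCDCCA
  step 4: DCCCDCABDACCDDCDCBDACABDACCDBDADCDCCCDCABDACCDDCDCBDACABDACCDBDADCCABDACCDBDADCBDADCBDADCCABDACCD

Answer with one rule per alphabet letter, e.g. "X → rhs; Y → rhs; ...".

  step 0 ⇒ step 1: CCB ⇒ DC·DC·CA
    B ↦ CA
    C ↦ DC
    A ↦ CCD  (constrained at step 1)
    D ↦ BDA  (constrained at step 1)

A->CCD, B->CA, C->DC, D->BDA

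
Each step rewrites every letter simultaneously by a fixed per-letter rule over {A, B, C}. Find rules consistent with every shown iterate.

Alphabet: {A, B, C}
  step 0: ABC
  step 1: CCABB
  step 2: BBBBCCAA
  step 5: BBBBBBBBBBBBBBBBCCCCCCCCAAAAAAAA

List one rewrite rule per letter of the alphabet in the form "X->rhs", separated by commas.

A->CC, B->A, C->BB

  step 1 ⇒ step 2: CCABB ⇒ BB·BB·CC·A·A
    A ↦ CC
    B ↦ A
    C ↦ BB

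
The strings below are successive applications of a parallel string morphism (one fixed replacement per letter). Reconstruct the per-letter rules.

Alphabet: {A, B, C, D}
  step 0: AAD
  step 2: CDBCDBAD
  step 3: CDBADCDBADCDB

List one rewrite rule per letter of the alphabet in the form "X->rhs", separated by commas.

  step 2 ⇒ step 3: CDBCDBAD ⇒ CD·B·AD·CD·B·AD·CD·B
    A ↦ CD
    B ↦ AD
    C ↦ CD
    D ↦ B

A->CD, B->AD, C->CD, D->B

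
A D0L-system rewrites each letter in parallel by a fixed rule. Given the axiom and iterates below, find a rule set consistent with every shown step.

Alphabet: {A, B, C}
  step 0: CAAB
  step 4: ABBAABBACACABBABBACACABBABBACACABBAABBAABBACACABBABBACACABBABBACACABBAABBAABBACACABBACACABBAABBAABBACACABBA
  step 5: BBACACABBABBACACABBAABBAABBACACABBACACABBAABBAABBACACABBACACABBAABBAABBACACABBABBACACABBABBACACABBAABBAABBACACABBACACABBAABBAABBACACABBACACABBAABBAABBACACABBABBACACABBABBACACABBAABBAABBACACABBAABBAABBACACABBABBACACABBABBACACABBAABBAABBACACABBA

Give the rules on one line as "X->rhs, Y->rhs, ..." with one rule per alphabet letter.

  step 4 ⇒ step 5: ABBAABBACACABBABBACACABBABBACACABBAABBAABBACACABBABBACACABBABBACACABBAABBAABBACACABBACACABBAABBAABBACACABBA ⇒ BBA·CA·CA·BBA·BBA·CA·CA·BBA·A·BBA·A·BBA·CA·CA·BBA·CA·CA·BBA·A·BBA·A·BBA·CA·CA·BBA·CA·CA·BBA·A·BBA·A·BBA·CA·CA·BBA·BBA·CA·CA·BBA·BBA·CA·CA·BBA·A·BBA·A·BBA·CA·CA·BBA·CA·CA·BBA·A·BBA·A·BBA·CA·CA·BBA·CA·CA·BBA·A·BBA·A·BBA·CA·CA·BBA·BBA·CA·CA·BBA·BBA·CA·CA·BBA·A·BBA·A·BBA·CA·CA·BBA·A·BBA·A·BBA·CA·CA·BBA·BBA·CA·CA·BBA·BBA·CA·CA·BBA·A·BBA·A·BBA·CA·CA·BBA
    A ↦ BBA
    B ↦ CA
    C ↦ A

A->BBA, B->CA, C->A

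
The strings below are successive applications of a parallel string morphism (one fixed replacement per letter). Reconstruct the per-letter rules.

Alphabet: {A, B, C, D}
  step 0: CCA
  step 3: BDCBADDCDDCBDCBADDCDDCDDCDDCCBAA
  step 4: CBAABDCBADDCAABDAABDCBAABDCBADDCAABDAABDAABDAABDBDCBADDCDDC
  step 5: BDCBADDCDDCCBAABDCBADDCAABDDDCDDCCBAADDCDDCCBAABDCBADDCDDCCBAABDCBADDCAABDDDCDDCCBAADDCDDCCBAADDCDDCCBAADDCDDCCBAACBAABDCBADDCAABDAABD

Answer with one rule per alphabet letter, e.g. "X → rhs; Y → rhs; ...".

A->DDC, B->CBA, C->BD, D->A

  step 4 ⇒ step 5: CBAABDCBADDCAABDAABDCBAABDCBADDCAABDAABDAABDAABDBDCBADDCDDC ⇒ BD·CBA·DDC·DDC·CBA·A·BD·CBA·DDC·A·A·BD·DDC·DDC·CBA·A·DDC·DDC·CBA·A·BD·CBA·DDC·DDC·CBA·A·BD·CBA·DDC·A·A·BD·DDC·DDC·CBA·A·DDC·DDC·CBA·A·DDC·DDC·CBA·A·DDC·DDC·CBA·A·CBA·A·BD·CBA·DDC·A·A·BD·A·A·BD
    A ↦ DDC
    B ↦ CBA
    C ↦ BD
    D ↦ A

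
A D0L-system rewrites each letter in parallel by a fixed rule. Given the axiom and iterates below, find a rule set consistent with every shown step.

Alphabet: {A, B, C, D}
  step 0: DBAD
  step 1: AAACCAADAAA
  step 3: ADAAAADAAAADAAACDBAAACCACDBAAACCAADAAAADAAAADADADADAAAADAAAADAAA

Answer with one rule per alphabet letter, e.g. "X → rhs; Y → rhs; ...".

  step 0 ⇒ step 1: DBAD ⇒ AAA·CCA·AD·AAA
    A ↦ AD
    B ↦ CCA
    D ↦ AAA
    C ↦ CDB  (constrained at step 1)

A->AD, B->CCA, C->CDB, D->AAA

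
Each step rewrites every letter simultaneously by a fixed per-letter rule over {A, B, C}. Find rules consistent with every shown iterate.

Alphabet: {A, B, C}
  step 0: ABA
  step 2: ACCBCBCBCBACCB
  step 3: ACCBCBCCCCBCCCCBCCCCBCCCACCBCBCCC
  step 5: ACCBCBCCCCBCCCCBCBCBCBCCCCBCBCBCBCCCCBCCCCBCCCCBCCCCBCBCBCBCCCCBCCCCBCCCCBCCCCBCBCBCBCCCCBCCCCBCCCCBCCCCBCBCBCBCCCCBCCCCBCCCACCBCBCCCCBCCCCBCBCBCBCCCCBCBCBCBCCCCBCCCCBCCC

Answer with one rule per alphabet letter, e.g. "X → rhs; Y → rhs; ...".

A->AC, B->CCC, C->CB

  step 2 ⇒ step 3: ACCBCBCBCBACCB ⇒ AC·CB·CB·CCC·CB·CCC·CB·CCC·CB·CCC·AC·CB·CB·CCC
    A ↦ AC
    B ↦ CCC
    C ↦ CB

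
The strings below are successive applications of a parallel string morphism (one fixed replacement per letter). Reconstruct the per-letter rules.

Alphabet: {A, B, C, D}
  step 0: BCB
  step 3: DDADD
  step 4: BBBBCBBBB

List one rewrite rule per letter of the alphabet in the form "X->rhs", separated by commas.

A->C, B->D, C->A, D->BB

  step 3 ⇒ step 4: DDADD ⇒ BB·BB·C·BB·BB
    A ↦ C
    D ↦ BB
    B ↦ D  (constrained at step 0)
    C ↦ A  (constrained at step 0)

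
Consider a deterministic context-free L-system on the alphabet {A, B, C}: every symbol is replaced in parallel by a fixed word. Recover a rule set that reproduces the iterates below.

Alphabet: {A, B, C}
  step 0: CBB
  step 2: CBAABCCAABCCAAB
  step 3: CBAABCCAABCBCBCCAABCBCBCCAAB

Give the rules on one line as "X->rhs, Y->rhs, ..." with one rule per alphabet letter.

A->C, B->AAB, C->CB

  step 2 ⇒ step 3: CBAABCCAABCCAAB ⇒ CB·AAB·C·C·AAB·CB·CB·C·C·AAB·CB·CB·C·C·AAB
    A ↦ C
    B ↦ AAB
    C ↦ CB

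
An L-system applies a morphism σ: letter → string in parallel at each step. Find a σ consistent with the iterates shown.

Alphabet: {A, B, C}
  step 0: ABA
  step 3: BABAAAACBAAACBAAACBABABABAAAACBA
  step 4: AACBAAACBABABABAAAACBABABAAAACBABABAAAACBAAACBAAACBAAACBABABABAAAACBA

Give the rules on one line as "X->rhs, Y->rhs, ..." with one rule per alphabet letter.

A->BA, B->AAC, C->A

  step 3 ⇒ step 4: BABAAAACBAAACBAAACBABABABAAAACBA ⇒ AAC·BA·AAC·BA·BA·BA·BA·A·AAC·BA·BA·BA·A·AAC·BA·BA·BA·A·AAC·BA·AAC·BA·AAC·BA·AAC·BA·BA·BA·BA·A·AAC·BA
    A ↦ BA
    B ↦ AAC
    C ↦ A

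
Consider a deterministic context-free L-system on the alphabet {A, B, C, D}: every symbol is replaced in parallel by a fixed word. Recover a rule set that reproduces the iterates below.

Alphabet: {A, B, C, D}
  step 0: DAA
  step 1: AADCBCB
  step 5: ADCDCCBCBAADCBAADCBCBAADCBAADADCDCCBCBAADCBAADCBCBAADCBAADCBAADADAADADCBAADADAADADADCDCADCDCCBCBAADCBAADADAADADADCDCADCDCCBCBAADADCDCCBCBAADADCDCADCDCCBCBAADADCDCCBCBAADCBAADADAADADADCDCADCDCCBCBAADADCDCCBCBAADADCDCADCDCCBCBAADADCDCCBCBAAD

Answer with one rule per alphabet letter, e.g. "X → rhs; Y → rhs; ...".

  step 0 ⇒ step 1: DAA ⇒ AAD·CB·CB
    A ↦ CB
    D ↦ AAD
    B ↦ CDC  (constrained at step 1)
    C ↦ AD  (constrained at step 1)

A->CB, B->CDC, C->AD, D->AAD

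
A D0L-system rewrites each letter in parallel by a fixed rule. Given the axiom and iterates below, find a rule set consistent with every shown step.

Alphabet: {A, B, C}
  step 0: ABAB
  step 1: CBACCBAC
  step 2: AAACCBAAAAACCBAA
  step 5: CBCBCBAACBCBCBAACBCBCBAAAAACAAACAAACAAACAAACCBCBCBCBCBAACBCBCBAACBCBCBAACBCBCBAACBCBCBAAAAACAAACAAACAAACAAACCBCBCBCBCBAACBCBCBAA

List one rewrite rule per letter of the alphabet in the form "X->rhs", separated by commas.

  step 1 ⇒ step 2: CBACCBAC ⇒ AA·AC·CB·AA·AA·AC·CB·AA
    A ↦ CB
    B ↦ AC
    C ↦ AA

A->CB, B->AC, C->AA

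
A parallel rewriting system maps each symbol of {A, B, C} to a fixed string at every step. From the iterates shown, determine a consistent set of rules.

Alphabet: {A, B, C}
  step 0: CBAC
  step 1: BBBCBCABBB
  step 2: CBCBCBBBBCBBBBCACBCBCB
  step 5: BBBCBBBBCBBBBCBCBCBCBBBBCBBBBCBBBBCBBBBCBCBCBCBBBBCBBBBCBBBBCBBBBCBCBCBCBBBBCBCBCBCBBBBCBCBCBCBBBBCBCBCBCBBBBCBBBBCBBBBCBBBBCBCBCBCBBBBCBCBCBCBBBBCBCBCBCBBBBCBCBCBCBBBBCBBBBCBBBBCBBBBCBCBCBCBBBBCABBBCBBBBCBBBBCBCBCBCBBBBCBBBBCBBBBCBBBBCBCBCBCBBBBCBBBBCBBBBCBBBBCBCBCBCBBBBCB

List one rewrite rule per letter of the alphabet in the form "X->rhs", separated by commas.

A->CA, B->CB, C->BBB

  step 1 ⇒ step 2: BBBCBCABBB ⇒ CB·CB·CB·BBB·CB·BBB·CA·CB·CB·CB
    A ↦ CA
    B ↦ CB
    C ↦ BBB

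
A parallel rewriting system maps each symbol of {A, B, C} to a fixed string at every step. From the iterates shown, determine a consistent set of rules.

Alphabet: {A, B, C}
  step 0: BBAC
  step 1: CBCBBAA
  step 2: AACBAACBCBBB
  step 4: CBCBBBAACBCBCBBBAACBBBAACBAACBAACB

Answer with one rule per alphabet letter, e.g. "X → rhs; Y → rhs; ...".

A->B, B->CB, C->AA

  step 1 ⇒ step 2: CBCBBAA ⇒ AA·CB·AA·CB·CB·B·B
    A ↦ B
    B ↦ CB
    C ↦ AA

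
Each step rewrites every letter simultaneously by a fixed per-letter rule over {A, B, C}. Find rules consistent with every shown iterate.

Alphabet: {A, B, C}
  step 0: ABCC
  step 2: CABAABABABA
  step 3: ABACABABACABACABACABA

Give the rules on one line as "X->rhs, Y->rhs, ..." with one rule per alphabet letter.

A->BA, B->CA, C->A

  step 2 ⇒ step 3: CABAABABABA ⇒ A·BA·CA·BA·BA·CA·BA·CA·BA·CA·BA
    A ↦ BA
    B ↦ CA
    C ↦ A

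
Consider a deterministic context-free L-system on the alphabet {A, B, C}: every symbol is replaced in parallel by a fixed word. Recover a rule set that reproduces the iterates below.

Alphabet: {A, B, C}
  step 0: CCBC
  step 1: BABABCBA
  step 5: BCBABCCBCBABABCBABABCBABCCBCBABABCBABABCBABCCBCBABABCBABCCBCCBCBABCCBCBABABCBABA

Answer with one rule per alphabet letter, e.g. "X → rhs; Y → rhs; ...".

  step 0 ⇒ step 1: CCBC ⇒ BA·BA·BC·BA
    B ↦ BC
    C ↦ BA
    A ↦ C  (constrained at step 1)

A->C, B->BC, C->BA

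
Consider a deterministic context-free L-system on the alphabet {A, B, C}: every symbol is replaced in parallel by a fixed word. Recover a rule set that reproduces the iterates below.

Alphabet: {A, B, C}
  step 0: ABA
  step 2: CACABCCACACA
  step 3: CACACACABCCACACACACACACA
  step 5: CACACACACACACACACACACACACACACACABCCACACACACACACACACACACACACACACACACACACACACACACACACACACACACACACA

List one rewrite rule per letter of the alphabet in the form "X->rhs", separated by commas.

A->CA, B->BC, C->CA

  step 2 ⇒ step 3: CACABCCACACA ⇒ CA·CA·CA·CA·BC·CA·CA·CA·CA·CA·CA·CA
    A ↦ CA
    B ↦ BC
    C ↦ CA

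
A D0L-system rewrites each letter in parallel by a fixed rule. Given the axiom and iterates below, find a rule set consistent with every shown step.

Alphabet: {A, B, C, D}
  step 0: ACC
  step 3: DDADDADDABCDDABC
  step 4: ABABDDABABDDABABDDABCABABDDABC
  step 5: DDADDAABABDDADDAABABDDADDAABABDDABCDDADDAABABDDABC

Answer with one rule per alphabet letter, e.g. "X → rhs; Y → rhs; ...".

  step 4 ⇒ step 5: ABABDDABABDDABABDDABCABABDDABC ⇒ DD·A·DD·A·AB·AB·DD·A·DD·A·AB·AB·DD·A·DD·A·AB·AB·DD·A·BC·DD·A·DD·A·AB·AB·DD·A·BC
    A ↦ DD
    B ↦ A
    C ↦ BC
    D ↦ AB

A->DD, B->A, C->BC, D->AB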